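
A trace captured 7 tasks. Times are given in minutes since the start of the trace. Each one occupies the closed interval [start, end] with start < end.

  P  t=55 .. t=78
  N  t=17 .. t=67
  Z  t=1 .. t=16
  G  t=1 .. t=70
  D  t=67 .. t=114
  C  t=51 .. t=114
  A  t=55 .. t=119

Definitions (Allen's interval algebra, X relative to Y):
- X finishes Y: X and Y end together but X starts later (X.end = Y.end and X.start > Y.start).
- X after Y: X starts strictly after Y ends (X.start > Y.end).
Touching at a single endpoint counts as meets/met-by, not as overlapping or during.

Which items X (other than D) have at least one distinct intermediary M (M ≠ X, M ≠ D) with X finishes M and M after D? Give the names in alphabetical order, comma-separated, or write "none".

none

Target D = [t=67, t=114].
Intermediaries M with M after D: none.
Union: none.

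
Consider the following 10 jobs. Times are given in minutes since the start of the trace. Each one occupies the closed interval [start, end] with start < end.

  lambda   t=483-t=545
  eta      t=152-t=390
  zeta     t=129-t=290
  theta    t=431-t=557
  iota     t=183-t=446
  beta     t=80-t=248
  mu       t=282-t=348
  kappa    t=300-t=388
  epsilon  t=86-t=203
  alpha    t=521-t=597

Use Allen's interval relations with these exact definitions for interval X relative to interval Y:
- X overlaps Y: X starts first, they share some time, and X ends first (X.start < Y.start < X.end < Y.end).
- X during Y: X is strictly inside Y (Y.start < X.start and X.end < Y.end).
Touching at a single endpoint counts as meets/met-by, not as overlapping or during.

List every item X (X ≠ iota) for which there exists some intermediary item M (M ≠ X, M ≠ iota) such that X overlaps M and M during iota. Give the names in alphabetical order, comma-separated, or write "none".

mu, zeta

Target iota = [t=183, t=446].
Intermediaries M with M during iota: kappa, mu.
Via kappa — items with X overlaps kappa: mu.
Via mu — items with X overlaps mu: zeta.
Union: mu, zeta.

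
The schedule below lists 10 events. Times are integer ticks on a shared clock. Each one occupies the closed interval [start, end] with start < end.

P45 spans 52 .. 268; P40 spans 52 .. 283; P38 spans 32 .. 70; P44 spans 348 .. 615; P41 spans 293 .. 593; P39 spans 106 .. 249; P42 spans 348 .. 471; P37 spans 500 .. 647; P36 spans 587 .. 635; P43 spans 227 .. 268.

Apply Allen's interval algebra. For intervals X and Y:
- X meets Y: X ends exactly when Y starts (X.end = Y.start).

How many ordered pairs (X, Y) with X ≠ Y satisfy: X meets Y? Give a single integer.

Checking all 90 ordered pairs for relation 'meets'; matching pairs in alphabetical order:
No pair satisfies it.
Count: 0.

0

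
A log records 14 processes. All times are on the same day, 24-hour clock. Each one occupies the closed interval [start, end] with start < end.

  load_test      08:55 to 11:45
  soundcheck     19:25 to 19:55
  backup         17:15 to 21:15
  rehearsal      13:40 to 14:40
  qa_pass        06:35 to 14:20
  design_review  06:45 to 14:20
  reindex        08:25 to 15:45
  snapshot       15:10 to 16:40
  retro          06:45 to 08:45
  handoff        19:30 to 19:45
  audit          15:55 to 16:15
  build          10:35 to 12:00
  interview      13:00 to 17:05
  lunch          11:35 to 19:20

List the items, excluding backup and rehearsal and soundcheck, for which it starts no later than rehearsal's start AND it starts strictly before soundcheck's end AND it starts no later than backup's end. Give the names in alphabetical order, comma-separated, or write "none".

build, design_review, interview, load_test, lunch, qa_pass, reindex, retro

Conditions: its start is no later than rehearsal's start (X.start <= 13:40) AND its start is strictly before soundcheck's end (X.start < 19:55) AND its start is no later than backup's end (X.start <= 21:15).
audit: start 15:55 <= 13:40? ✗; start 15:55 < 19:55? ✓; start 15:55 <= 21:15? ✓ → no.
build: start 10:35 <= 13:40? ✓; start 10:35 < 19:55? ✓; start 10:35 <= 21:15? ✓ → yes.
design_review: start 06:45 <= 13:40? ✓; start 06:45 < 19:55? ✓; start 06:45 <= 21:15? ✓ → yes.
handoff: start 19:30 <= 13:40? ✗; start 19:30 < 19:55? ✓; start 19:30 <= 21:15? ✓ → no.
interview: start 13:00 <= 13:40? ✓; start 13:00 < 19:55? ✓; start 13:00 <= 21:15? ✓ → yes.
load_test: start 08:55 <= 13:40? ✓; start 08:55 < 19:55? ✓; start 08:55 <= 21:15? ✓ → yes.
lunch: start 11:35 <= 13:40? ✓; start 11:35 < 19:55? ✓; start 11:35 <= 21:15? ✓ → yes.
qa_pass: start 06:35 <= 13:40? ✓; start 06:35 < 19:55? ✓; start 06:35 <= 21:15? ✓ → yes.
reindex: start 08:25 <= 13:40? ✓; start 08:25 < 19:55? ✓; start 08:25 <= 21:15? ✓ → yes.
retro: start 06:45 <= 13:40? ✓; start 06:45 < 19:55? ✓; start 06:45 <= 21:15? ✓ → yes.
snapshot: start 15:10 <= 13:40? ✗; start 15:10 < 19:55? ✓; start 15:10 <= 21:15? ✓ → no.
Result: build, design_review, interview, load_test, lunch, qa_pass, reindex, retro.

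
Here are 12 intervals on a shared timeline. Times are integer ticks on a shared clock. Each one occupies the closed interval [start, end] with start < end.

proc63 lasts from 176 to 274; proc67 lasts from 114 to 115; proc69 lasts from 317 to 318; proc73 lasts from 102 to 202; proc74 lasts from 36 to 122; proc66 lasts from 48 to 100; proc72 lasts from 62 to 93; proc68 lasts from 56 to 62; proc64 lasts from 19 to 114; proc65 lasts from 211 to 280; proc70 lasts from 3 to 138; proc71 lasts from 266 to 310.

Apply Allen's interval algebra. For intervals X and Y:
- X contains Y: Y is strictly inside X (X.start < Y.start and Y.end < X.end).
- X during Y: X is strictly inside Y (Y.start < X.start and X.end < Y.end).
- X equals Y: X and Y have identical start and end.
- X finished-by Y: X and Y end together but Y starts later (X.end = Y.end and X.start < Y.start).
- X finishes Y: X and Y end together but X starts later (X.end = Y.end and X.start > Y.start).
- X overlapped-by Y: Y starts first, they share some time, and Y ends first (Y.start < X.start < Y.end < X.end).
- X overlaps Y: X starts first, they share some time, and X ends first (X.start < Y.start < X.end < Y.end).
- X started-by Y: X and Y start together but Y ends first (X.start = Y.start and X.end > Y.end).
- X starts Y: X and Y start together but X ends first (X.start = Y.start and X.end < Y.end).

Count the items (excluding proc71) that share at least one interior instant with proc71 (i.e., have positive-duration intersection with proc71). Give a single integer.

Target proc71 = [266, 310].
proc63 [176, 274] → overlaps → counts.
proc64 [19, 114] → before → no.
proc65 [211, 280] → overlaps → counts.
proc66 [48, 100] → before → no.
proc67 [114, 115] → before → no.
proc68 [56, 62] → before → no.
proc69 [317, 318] → after → no.
proc70 [3, 138] → before → no.
proc72 [62, 93] → before → no.
proc73 [102, 202] → before → no.
proc74 [36, 122] → before → no.
Total: 2.

2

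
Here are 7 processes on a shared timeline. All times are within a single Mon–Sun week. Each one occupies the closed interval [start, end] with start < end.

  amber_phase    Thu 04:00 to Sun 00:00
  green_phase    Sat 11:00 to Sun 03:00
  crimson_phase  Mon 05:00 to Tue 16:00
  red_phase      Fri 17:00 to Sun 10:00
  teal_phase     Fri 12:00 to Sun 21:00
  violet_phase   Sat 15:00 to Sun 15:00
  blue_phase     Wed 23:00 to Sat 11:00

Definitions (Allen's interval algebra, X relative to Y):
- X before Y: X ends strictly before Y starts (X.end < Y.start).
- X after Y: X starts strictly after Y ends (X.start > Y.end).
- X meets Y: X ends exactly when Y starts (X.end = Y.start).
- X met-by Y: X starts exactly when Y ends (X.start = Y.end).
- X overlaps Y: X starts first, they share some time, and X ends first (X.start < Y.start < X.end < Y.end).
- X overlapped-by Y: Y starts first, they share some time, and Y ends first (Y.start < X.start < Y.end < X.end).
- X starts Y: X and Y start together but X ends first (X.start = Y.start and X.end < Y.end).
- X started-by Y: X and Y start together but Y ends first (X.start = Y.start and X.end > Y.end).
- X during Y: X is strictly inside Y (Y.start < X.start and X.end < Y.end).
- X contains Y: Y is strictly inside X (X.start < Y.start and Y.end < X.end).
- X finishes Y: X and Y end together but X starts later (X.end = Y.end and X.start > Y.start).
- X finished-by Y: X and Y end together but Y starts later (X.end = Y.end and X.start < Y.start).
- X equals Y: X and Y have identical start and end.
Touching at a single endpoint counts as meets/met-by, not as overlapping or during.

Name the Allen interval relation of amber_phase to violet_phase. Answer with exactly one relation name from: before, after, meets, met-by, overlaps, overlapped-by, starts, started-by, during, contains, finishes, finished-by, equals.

overlaps

amber_phase = [Thu 04:00, Sun 00:00]; violet_phase = [Sat 15:00, Sun 15:00].
Compare endpoints: amber_phase.start < violet_phase.start, amber_phase.start < violet_phase.end, amber_phase.end > violet_phase.start, amber_phase.end < violet_phase.end.
That pattern is 'overlaps'.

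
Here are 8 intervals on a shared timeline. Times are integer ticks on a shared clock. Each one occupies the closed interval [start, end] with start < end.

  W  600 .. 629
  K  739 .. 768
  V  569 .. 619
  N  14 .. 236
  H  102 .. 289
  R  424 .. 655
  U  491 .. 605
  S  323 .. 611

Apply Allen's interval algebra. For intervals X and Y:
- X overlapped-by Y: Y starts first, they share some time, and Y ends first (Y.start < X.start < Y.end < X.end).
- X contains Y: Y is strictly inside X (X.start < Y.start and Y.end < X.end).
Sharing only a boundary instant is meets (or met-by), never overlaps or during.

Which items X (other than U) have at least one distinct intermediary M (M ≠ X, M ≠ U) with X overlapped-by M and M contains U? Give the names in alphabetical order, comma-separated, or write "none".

R, V, W

Target U = [491, 605].
Intermediaries M with M contains U: R, S.
Via R — items with X overlapped-by R: none.
Via S — items with X overlapped-by S: R, V, W.
Union: R, V, W.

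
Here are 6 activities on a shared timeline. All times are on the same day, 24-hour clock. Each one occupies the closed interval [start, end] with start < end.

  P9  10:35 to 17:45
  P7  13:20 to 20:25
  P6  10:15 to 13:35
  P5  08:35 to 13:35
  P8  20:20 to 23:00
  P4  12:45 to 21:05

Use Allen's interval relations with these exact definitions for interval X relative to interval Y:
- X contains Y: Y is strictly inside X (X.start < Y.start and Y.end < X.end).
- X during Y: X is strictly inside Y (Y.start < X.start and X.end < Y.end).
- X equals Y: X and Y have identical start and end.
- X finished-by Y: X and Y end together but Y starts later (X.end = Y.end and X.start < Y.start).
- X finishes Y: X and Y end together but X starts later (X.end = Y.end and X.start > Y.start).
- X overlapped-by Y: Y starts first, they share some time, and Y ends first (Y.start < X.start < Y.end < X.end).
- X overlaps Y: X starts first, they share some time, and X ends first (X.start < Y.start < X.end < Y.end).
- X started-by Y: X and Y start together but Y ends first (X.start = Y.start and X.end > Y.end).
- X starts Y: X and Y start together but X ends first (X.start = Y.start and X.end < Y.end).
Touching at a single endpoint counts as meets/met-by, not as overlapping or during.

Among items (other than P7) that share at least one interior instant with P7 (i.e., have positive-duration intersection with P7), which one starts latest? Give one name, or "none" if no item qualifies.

Target P7 = [13:20, 20:25].
P4 [12:45, 21:05] → contains → candidate.
P5 [08:35, 13:35] → overlaps → candidate.
P6 [10:15, 13:35] → overlaps → candidate.
P8 [20:20, 23:00] → overlapped-by → candidate.
P9 [10:35, 17:45] → overlaps → candidate.
Among candidates, latest start is 20:20 → P8.

P8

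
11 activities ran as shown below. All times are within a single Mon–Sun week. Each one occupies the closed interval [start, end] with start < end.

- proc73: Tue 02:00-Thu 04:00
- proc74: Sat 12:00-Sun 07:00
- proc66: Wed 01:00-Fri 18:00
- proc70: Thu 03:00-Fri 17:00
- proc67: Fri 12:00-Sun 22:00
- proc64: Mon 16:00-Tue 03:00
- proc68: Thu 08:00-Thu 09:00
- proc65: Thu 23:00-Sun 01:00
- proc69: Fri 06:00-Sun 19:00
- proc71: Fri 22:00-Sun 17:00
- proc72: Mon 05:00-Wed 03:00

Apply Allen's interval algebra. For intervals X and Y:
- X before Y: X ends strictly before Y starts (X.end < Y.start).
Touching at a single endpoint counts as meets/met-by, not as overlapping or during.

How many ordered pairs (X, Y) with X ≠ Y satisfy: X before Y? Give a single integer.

Checking all 110 ordered pairs for relation 'before'; matching pairs in alphabetical order:
(proc64, proc65): proc64 before proc65 ✓
(proc64, proc66): proc64 before proc66 ✓
(proc64, proc67): proc64 before proc67 ✓
(proc64, proc68): proc64 before proc68 ✓
(proc64, proc69): proc64 before proc69 ✓
(proc64, proc70): proc64 before proc70 ✓
(proc64, proc71): proc64 before proc71 ✓
(proc64, proc74): proc64 before proc74 ✓
(proc66, proc71): proc66 before proc71 ✓
(proc66, proc74): proc66 before proc74 ✓
(proc68, proc65): proc68 before proc65 ✓
(proc68, proc67): proc68 before proc67 ✓
(proc68, proc69): proc68 before proc69 ✓
(proc68, proc71): proc68 before proc71 ✓
(proc68, proc74): proc68 before proc74 ✓
(proc70, proc71): proc70 before proc71 ✓
(proc70, proc74): proc70 before proc74 ✓
(proc72, proc65): proc72 before proc65 ✓
(proc72, proc67): proc72 before proc67 ✓
(proc72, proc68): proc72 before proc68 ✓
(proc72, proc69): proc72 before proc69 ✓
(proc72, proc70): proc72 before proc70 ✓
(proc72, proc71): proc72 before proc71 ✓
(proc72, proc74): proc72 before proc74 ✓
... plus 6 further pairs not listed.
Count: 30.

30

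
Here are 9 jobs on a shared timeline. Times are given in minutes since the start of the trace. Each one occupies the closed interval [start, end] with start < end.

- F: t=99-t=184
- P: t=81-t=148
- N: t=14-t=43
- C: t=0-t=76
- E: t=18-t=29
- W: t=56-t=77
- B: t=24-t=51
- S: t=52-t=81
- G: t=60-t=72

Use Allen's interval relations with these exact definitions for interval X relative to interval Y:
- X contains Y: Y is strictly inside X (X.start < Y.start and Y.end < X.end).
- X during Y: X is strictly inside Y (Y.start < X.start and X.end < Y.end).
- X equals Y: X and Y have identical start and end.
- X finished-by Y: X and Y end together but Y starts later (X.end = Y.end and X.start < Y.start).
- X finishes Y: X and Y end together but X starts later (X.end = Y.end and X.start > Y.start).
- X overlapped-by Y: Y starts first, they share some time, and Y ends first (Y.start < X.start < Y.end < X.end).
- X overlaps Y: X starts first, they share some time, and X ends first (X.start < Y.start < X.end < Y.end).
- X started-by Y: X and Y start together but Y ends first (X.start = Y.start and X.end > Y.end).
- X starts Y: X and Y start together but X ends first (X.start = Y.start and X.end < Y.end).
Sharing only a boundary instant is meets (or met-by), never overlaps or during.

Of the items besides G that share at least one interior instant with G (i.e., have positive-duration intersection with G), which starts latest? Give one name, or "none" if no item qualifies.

Target G = [t=60, t=72].
B [t=24, t=51] → before → excluded.
C [t=0, t=76] → contains → candidate.
E [t=18, t=29] → before → excluded.
F [t=99, t=184] → after → excluded.
N [t=14, t=43] → before → excluded.
P [t=81, t=148] → after → excluded.
S [t=52, t=81] → contains → candidate.
W [t=56, t=77] → contains → candidate.
Among candidates, latest start is t=56 → W.

W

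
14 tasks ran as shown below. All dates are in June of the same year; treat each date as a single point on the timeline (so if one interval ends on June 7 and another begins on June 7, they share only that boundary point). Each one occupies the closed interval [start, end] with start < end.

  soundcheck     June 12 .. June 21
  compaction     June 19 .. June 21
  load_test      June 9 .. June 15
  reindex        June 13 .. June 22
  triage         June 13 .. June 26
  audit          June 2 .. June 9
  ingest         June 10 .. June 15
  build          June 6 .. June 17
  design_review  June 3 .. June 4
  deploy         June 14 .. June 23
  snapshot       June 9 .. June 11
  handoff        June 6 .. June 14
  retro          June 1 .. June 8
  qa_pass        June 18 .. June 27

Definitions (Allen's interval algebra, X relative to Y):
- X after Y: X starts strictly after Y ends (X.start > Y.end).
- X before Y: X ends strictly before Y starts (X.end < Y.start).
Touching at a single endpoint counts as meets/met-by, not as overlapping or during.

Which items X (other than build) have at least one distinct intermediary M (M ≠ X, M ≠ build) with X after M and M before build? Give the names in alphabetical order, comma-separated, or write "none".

compaction, deploy, handoff, ingest, load_test, qa_pass, reindex, snapshot, soundcheck, triage

Target build = [June 6, June 17].
Intermediaries M with M before build: design_review.
Via design_review — items with X after design_review: compaction, deploy, handoff, ingest, load_test, qa_pass, reindex, snapshot, soundcheck, triage.
Union: compaction, deploy, handoff, ingest, load_test, qa_pass, reindex, snapshot, soundcheck, triage.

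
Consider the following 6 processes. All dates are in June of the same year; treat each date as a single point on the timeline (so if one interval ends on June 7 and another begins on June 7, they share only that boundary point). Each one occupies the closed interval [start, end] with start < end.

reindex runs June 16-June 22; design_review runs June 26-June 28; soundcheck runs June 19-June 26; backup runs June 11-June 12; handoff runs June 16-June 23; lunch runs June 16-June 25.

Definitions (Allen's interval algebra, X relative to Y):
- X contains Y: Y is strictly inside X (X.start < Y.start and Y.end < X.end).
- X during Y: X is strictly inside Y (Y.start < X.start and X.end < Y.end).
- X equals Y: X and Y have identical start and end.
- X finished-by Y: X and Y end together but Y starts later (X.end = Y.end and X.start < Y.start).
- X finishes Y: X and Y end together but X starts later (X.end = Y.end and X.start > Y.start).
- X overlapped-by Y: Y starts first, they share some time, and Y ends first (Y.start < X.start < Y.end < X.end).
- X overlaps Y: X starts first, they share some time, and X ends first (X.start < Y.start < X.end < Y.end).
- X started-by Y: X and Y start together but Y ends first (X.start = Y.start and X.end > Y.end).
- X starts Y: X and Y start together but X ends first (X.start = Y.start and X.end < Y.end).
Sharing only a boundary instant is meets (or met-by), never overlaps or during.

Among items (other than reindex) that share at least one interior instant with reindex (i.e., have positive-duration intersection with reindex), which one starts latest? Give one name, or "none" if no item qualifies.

Target reindex = [June 16, June 22].
backup [June 11, June 12] → before → excluded.
design_review [June 26, June 28] → after → excluded.
handoff [June 16, June 23] → started-by → candidate.
lunch [June 16, June 25] → started-by → candidate.
soundcheck [June 19, June 26] → overlapped-by → candidate.
Among candidates, latest start is June 19 → soundcheck.

soundcheck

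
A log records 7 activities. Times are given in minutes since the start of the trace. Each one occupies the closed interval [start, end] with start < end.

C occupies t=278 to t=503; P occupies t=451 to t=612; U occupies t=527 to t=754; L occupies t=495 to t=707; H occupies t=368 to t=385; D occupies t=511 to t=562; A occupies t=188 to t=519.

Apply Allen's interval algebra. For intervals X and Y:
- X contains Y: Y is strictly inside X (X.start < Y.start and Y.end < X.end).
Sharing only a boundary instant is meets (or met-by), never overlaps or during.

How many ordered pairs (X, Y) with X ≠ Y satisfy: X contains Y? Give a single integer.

5

Checking all 42 ordered pairs for relation 'contains'; matching pairs in alphabetical order:
(A, C): A contains C ✓
(A, H): A contains H ✓
(C, H): C contains H ✓
(L, D): L contains D ✓
(P, D): P contains D ✓
Count: 5.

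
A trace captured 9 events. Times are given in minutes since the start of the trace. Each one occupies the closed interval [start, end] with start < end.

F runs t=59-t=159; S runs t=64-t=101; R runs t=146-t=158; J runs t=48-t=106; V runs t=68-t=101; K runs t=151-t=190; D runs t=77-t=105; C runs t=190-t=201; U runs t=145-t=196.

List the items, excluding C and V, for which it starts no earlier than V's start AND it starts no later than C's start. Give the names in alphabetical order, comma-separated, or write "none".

Conditions: its start is no earlier than V's start (X.start >= t=68) AND its start is no later than C's start (X.start <= t=190).
D: start t=77 >= t=68? ✓; start t=77 <= t=190? ✓ → yes.
F: start t=59 >= t=68? ✗; start t=59 <= t=190? ✓ → no.
J: start t=48 >= t=68? ✗; start t=48 <= t=190? ✓ → no.
K: start t=151 >= t=68? ✓; start t=151 <= t=190? ✓ → yes.
R: start t=146 >= t=68? ✓; start t=146 <= t=190? ✓ → yes.
S: start t=64 >= t=68? ✗; start t=64 <= t=190? ✓ → no.
U: start t=145 >= t=68? ✓; start t=145 <= t=190? ✓ → yes.
Result: D, K, R, U.

D, K, R, U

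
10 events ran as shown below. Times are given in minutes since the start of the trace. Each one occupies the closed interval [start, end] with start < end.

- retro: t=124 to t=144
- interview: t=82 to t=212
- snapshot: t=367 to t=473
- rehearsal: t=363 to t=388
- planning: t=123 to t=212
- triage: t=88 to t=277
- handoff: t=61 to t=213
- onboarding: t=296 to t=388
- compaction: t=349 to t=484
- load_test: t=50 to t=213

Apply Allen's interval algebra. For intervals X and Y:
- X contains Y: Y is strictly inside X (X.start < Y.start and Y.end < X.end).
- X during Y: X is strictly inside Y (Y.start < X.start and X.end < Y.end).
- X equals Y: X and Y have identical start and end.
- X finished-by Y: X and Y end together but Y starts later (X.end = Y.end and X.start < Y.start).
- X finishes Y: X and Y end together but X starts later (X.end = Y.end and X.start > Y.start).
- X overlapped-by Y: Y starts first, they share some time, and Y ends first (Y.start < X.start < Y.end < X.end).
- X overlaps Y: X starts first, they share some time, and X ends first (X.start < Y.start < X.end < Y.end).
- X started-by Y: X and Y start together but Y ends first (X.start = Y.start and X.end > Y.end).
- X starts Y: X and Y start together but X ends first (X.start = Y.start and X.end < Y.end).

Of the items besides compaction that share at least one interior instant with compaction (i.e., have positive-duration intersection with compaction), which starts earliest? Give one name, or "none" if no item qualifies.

Target compaction = [t=349, t=484].
handoff [t=61, t=213] → before → excluded.
interview [t=82, t=212] → before → excluded.
load_test [t=50, t=213] → before → excluded.
onboarding [t=296, t=388] → overlaps → candidate.
planning [t=123, t=212] → before → excluded.
rehearsal [t=363, t=388] → during → candidate.
retro [t=124, t=144] → before → excluded.
snapshot [t=367, t=473] → during → candidate.
triage [t=88, t=277] → before → excluded.
Among candidates, earliest start is t=296 → onboarding.

onboarding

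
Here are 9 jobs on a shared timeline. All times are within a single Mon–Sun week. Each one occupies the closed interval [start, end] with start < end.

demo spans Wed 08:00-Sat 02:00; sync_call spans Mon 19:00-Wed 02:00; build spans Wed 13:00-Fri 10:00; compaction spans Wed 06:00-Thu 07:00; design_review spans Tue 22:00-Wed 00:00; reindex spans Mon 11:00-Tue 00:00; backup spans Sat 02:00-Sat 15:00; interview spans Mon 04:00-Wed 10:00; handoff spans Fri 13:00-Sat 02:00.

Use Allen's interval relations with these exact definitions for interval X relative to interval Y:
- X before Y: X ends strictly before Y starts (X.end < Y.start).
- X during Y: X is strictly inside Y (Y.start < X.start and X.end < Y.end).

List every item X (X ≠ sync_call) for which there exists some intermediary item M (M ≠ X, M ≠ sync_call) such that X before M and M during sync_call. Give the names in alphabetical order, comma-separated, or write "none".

Target sync_call = [Mon 19:00, Wed 02:00].
Intermediaries M with M during sync_call: design_review.
Via design_review — items with X before design_review: reindex.
Union: reindex.

reindex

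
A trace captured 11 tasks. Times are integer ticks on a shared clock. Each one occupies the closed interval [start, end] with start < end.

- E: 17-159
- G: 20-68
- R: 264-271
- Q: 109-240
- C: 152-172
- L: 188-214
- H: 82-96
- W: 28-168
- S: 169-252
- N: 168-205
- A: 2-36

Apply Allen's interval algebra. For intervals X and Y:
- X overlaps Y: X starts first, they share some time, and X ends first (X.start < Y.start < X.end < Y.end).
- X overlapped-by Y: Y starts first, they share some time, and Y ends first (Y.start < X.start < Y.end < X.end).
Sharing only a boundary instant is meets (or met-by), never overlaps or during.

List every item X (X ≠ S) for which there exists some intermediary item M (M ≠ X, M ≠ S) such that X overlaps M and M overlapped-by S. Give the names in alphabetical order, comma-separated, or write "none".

Target S = [169, 252].
Intermediaries M with M overlapped-by S: none.
Union: none.

none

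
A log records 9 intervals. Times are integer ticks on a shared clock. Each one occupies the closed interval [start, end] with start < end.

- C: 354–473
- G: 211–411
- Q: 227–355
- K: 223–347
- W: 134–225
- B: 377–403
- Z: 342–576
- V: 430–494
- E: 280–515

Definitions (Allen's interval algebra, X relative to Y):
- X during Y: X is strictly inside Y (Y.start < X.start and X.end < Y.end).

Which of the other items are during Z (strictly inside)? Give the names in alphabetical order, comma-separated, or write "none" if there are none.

B, C, V

Target Z = [342, 576].
B [377, 403] → during → yes.
C [354, 473] → during → yes.
E [280, 515] → overlaps → no.
G [211, 411] → overlaps → no.
K [223, 347] → overlaps → no.
Q [227, 355] → overlaps → no.
V [430, 494] → during → yes.
W [134, 225] → before → no.
Result: B, C, V.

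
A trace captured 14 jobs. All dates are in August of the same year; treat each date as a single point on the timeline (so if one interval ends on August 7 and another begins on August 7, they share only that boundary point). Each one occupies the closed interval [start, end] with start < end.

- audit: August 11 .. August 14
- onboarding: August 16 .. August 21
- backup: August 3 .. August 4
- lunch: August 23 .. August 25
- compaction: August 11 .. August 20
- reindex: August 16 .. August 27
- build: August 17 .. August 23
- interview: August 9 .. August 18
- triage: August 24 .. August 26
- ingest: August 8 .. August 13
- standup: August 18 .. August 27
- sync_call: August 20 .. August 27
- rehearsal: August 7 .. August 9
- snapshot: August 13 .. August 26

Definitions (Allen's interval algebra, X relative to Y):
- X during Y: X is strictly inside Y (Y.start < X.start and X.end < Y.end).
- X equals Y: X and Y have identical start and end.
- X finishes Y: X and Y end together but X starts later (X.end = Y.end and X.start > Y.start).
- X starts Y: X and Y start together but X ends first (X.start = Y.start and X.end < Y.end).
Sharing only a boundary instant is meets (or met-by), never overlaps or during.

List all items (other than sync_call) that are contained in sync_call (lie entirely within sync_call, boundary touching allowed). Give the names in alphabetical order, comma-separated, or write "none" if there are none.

lunch, triage

Target sync_call = [August 20, August 27].
audit [August 11, August 14] → before → no.
backup [August 3, August 4] → before → no.
build [August 17, August 23] → overlaps → no.
compaction [August 11, August 20] → meets → no.
ingest [August 8, August 13] → before → no.
interview [August 9, August 18] → before → no.
lunch [August 23, August 25] → during → yes.
onboarding [August 16, August 21] → overlaps → no.
rehearsal [August 7, August 9] → before → no.
reindex [August 16, August 27] → finished-by → no.
snapshot [August 13, August 26] → overlaps → no.
standup [August 18, August 27] → finished-by → no.
triage [August 24, August 26] → during → yes.
Result: lunch, triage.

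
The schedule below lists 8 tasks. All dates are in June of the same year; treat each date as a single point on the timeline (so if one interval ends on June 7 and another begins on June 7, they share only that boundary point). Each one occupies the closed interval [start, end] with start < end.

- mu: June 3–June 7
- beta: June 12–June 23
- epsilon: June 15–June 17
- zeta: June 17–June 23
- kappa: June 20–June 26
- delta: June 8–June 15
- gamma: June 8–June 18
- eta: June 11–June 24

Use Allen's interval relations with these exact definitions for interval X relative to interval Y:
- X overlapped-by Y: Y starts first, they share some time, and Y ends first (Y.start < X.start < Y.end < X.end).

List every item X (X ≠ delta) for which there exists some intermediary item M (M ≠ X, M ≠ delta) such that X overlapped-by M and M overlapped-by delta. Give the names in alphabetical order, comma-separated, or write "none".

Target delta = [June 8, June 15].
Intermediaries M with M overlapped-by delta: beta, eta.
Via beta — items with X overlapped-by beta: kappa.
Via eta — items with X overlapped-by eta: kappa.
Union: kappa.

kappa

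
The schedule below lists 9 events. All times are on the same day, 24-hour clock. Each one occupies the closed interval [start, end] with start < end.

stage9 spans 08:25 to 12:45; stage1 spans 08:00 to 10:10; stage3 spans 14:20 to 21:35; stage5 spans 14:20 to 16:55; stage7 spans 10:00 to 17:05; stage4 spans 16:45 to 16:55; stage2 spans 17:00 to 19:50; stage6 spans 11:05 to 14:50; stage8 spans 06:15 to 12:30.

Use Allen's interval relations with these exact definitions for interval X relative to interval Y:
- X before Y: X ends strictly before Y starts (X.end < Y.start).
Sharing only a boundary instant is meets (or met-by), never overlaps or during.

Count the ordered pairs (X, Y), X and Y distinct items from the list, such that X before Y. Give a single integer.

Checking all 72 ordered pairs for relation 'before'; matching pairs in alphabetical order:
(stage1, stage2): stage1 before stage2 ✓
(stage1, stage3): stage1 before stage3 ✓
(stage1, stage4): stage1 before stage4 ✓
(stage1, stage5): stage1 before stage5 ✓
(stage1, stage6): stage1 before stage6 ✓
(stage4, stage2): stage4 before stage2 ✓
(stage5, stage2): stage5 before stage2 ✓
(stage6, stage2): stage6 before stage2 ✓
(stage6, stage4): stage6 before stage4 ✓
(stage8, stage2): stage8 before stage2 ✓
(stage8, stage3): stage8 before stage3 ✓
(stage8, stage4): stage8 before stage4 ✓
(stage8, stage5): stage8 before stage5 ✓
(stage9, stage2): stage9 before stage2 ✓
(stage9, stage3): stage9 before stage3 ✓
(stage9, stage4): stage9 before stage4 ✓
(stage9, stage5): stage9 before stage5 ✓
Count: 17.

17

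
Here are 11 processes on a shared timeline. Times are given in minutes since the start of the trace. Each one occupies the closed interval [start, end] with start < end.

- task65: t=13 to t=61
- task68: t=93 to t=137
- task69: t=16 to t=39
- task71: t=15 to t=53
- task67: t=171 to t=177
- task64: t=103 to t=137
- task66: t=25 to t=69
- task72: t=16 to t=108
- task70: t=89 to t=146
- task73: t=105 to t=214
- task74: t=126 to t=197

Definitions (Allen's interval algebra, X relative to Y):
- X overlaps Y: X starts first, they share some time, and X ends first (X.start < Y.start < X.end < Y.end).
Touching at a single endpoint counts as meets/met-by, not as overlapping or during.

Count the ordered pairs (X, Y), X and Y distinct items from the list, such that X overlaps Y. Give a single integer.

15

Checking all 110 ordered pairs for relation 'overlaps'; matching pairs in alphabetical order:
(task64, task73): task64 overlaps task73 ✓
(task64, task74): task64 overlaps task74 ✓
(task65, task66): task65 overlaps task66 ✓
(task65, task72): task65 overlaps task72 ✓
(task68, task73): task68 overlaps task73 ✓
(task68, task74): task68 overlaps task74 ✓
(task69, task66): task69 overlaps task66 ✓
(task70, task73): task70 overlaps task73 ✓
(task70, task74): task70 overlaps task74 ✓
(task71, task66): task71 overlaps task66 ✓
(task71, task72): task71 overlaps task72 ✓
(task72, task64): task72 overlaps task64 ✓
(task72, task68): task72 overlaps task68 ✓
(task72, task70): task72 overlaps task70 ✓
(task72, task73): task72 overlaps task73 ✓
Count: 15.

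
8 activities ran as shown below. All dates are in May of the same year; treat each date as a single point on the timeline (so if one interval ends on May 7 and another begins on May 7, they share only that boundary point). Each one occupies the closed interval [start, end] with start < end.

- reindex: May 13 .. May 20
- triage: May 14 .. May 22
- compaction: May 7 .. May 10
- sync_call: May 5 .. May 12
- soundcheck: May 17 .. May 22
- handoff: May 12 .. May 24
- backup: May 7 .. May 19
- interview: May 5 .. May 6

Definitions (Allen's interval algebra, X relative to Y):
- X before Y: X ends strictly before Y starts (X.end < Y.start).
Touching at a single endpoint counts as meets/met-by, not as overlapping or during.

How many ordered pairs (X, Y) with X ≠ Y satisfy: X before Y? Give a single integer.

Checking all 56 ordered pairs for relation 'before'; matching pairs in alphabetical order:
(compaction, handoff): compaction before handoff ✓
(compaction, reindex): compaction before reindex ✓
(compaction, soundcheck): compaction before soundcheck ✓
(compaction, triage): compaction before triage ✓
(interview, backup): interview before backup ✓
(interview, compaction): interview before compaction ✓
(interview, handoff): interview before handoff ✓
(interview, reindex): interview before reindex ✓
(interview, soundcheck): interview before soundcheck ✓
(interview, triage): interview before triage ✓
(sync_call, reindex): sync_call before reindex ✓
(sync_call, soundcheck): sync_call before soundcheck ✓
(sync_call, triage): sync_call before triage ✓
Count: 13.

13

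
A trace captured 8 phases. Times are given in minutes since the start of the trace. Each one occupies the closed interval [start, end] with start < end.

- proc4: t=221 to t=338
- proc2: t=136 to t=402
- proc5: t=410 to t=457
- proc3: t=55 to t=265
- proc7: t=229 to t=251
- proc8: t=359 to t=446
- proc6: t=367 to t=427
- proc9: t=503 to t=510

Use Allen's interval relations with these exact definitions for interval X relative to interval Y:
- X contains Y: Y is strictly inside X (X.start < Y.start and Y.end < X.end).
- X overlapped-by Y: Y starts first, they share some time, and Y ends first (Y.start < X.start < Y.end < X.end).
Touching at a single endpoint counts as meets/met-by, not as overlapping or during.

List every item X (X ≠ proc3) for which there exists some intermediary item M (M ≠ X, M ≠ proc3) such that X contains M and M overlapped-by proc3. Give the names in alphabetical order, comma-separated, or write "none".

proc2

Target proc3 = [t=55, t=265].
Intermediaries M with M overlapped-by proc3: proc2, proc4.
Via proc2 — items with X contains proc2: none.
Via proc4 — items with X contains proc4: proc2.
Union: proc2.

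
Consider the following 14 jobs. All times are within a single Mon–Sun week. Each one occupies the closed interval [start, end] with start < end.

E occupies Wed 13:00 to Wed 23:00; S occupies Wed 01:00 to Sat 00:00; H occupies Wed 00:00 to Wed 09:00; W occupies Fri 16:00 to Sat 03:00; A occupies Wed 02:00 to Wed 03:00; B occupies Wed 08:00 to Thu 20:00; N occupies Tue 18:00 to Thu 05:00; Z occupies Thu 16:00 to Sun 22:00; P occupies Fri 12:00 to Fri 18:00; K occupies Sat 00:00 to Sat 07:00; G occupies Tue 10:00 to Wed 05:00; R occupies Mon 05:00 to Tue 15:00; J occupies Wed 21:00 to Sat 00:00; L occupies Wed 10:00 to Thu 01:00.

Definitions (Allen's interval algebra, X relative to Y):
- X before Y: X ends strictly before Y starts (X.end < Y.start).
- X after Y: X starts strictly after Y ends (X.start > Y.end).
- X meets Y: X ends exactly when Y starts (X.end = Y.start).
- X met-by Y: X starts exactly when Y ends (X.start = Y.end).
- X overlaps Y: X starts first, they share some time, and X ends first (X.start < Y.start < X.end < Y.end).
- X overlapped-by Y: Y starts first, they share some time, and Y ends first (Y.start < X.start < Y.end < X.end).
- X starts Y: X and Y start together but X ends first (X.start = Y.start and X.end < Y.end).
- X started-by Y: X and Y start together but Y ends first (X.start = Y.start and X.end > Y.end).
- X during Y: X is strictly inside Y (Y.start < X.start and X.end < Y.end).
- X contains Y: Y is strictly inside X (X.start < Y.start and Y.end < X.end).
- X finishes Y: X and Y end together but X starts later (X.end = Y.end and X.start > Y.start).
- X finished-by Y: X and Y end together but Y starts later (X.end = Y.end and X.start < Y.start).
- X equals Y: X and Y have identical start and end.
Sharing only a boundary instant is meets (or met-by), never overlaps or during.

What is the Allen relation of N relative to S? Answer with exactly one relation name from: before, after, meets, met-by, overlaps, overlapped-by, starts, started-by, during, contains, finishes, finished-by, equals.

N = [Tue 18:00, Thu 05:00]; S = [Wed 01:00, Sat 00:00].
Compare endpoints: N.start < S.start, N.start < S.end, N.end > S.start, N.end < S.end.
That pattern is 'overlaps'.

overlaps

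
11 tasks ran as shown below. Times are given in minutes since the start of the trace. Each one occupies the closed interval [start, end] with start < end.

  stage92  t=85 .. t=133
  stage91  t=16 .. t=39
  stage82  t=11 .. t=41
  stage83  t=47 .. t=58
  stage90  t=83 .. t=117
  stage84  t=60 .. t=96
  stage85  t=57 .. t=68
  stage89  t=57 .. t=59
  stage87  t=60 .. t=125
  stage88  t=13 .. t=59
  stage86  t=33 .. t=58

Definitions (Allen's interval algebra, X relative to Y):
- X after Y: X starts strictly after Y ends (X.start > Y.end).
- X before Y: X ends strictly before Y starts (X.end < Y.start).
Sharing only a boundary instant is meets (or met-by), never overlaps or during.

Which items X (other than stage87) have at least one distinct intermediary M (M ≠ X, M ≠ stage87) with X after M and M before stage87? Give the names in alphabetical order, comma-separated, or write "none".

stage83, stage84, stage85, stage89, stage90, stage92

Target stage87 = [t=60, t=125].
Intermediaries M with M before stage87: stage82, stage83, stage86, stage88, stage89, stage91.
Via stage82 — items with X after stage82: stage83, stage84, stage85, stage89, stage90, stage92.
Via stage83 — items with X after stage83: stage84, stage90, stage92.
Via stage86 — items with X after stage86: stage84, stage90, stage92.
Via stage88 — items with X after stage88: stage84, stage90, stage92.
Via stage89 — items with X after stage89: stage84, stage90, stage92.
Via stage91 — items with X after stage91: stage83, stage84, stage85, stage89, stage90, stage92.
Union: stage83, stage84, stage85, stage89, stage90, stage92.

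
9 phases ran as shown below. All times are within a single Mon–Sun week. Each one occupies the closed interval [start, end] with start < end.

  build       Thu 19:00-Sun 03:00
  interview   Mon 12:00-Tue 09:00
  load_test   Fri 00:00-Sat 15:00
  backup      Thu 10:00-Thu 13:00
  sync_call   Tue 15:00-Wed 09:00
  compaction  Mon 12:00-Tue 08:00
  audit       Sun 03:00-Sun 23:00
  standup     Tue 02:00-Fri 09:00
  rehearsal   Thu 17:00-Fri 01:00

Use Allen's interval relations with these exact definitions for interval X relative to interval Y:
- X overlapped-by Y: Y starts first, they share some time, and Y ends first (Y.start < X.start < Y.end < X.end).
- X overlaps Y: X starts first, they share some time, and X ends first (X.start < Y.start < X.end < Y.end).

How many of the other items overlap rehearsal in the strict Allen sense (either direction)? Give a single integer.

2

Target rehearsal = [Thu 17:00, Fri 01:00].
audit [Sun 03:00, Sun 23:00] → after → no.
backup [Thu 10:00, Thu 13:00] → before → no.
build [Thu 19:00, Sun 03:00] → overlapped-by → counts.
compaction [Mon 12:00, Tue 08:00] → before → no.
interview [Mon 12:00, Tue 09:00] → before → no.
load_test [Fri 00:00, Sat 15:00] → overlapped-by → counts.
standup [Tue 02:00, Fri 09:00] → contains → no.
sync_call [Tue 15:00, Wed 09:00] → before → no.
Total: 2.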